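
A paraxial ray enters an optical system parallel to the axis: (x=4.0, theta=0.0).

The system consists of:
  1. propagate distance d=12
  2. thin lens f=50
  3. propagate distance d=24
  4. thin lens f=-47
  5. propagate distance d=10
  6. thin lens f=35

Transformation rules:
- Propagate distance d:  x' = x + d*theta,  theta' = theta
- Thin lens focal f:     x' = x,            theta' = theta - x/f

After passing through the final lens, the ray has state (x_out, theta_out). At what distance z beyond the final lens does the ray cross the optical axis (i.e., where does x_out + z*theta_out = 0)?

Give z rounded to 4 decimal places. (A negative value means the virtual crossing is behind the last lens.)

Answer: 20.2748

Derivation:
Initial: x=4.0000 theta=0.0000
After 1 (propagate distance d=12): x=4.0000 theta=0.0000
After 2 (thin lens f=50): x=4.0000 theta=-0.0800
After 3 (propagate distance d=24): x=2.0800 theta=-0.0800
After 4 (thin lens f=-47): x=2.0800 theta=-42/1175 (≈-0.0357)
After 5 (propagate distance d=10): x=2024/1175 (≈1.7226) theta=-42/1175 (≈-0.0357)
After 6 (thin lens f=35): x=2024/1175 (≈1.7226) theta=-3494/41125 (≈-0.0850)
z_focus = -x_out/theta_out = -(2024/1175)/(-3494/41125) = 35420/1747 ≈ 20.2748
Rounded to 4 decimal places: z = 20.2748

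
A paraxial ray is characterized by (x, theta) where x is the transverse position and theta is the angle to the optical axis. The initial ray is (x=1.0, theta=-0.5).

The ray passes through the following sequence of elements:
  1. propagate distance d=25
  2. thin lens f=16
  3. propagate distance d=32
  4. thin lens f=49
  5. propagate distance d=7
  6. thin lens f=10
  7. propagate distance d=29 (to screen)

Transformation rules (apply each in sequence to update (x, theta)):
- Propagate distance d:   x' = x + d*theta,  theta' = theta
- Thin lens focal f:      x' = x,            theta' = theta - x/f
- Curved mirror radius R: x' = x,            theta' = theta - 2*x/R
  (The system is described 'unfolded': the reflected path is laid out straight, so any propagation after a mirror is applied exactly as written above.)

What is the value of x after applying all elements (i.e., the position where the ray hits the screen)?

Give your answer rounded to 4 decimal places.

Answer: 13.4262

Derivation:
Initial: x=1.0000 theta=-0.5000
After 1 (propagate distance d=25): x=-11.5000 theta=-0.5000
After 2 (thin lens f=16): x=-11.5000 theta=7/32 (≈0.2188)
After 3 (propagate distance d=32): x=-4.5000 theta=7/32 (≈0.2188)
After 4 (thin lens f=49): x=-4.5000 theta=487/1568 (≈0.3106)
After 5 (propagate distance d=7): x=-521/224 (≈-2.3259) theta=487/1568 (≈0.3106)
After 6 (thin lens f=10): x=-521/224 (≈-2.3259) theta=8517/15680 (≈0.5432)
After 7 (propagate distance d=29 (to screen)): x=210523/15680 (≈13.4262) theta=8517/15680 (≈0.5432)
Rounded to 4 decimal places: x = 13.4262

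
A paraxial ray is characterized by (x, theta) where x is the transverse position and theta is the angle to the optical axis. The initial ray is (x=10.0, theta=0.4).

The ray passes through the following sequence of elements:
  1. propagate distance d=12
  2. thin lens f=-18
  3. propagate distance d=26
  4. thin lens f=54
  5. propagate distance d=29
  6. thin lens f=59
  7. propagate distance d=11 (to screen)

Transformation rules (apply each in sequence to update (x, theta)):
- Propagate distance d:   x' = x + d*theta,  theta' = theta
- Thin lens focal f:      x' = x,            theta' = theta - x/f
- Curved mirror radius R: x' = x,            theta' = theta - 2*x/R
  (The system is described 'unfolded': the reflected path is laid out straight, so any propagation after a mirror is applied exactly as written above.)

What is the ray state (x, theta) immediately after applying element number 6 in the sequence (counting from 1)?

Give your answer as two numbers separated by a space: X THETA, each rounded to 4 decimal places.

Initial: x=10.0000 theta=0.4000
After 1 (propagate distance d=12): x=14.8000 theta=0.4000
After 2 (thin lens f=-18): x=14.8000 theta=11/9 (≈1.2222)
After 3 (propagate distance d=26): x=2096/45 (≈46.5778) theta=11/9 (≈1.2222)
After 4 (thin lens f=54): x=2096/45 (≈46.5778) theta=437/1215 (≈0.3597)
After 5 (propagate distance d=29): x=13853/243 (≈57.0082) theta=437/1215 (≈0.3597)
After 6 (thin lens f=59): x=13853/243 (≈57.0082) theta=-14494/23895 (≈-0.6066)
Rounded to 4 decimal places: x = 57.0082, theta = -0.6066

Answer: 57.0082 -0.6066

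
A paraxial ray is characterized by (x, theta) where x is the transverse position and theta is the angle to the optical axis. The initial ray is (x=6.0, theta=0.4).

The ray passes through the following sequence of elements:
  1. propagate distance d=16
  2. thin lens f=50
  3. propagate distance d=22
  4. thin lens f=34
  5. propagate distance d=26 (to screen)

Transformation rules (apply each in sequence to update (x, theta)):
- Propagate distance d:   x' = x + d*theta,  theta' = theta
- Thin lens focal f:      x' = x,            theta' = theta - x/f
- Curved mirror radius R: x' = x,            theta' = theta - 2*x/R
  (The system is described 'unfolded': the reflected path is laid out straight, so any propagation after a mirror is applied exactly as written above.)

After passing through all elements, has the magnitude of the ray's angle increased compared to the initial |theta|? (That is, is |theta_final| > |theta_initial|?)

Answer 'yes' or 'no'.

Answer: no

Derivation:
Initial: x=6.0000 theta=0.4000
After 1 (propagate distance d=16): x=12.4000 theta=0.4000
After 2 (thin lens f=50): x=12.4000 theta=0.1520
After 3 (propagate distance d=22): x=15.7440 theta=0.1520
After 4 (thin lens f=34): x=15.7440 theta=-661/2125 (≈-0.3111)
After 5 (propagate distance d=26 (to screen)): x=3254/425 (≈7.6565) theta=-661/2125 (≈-0.3111)
|theta_initial|=0.4000 |theta_final|=661/2125 (≈0.3111) -> not increased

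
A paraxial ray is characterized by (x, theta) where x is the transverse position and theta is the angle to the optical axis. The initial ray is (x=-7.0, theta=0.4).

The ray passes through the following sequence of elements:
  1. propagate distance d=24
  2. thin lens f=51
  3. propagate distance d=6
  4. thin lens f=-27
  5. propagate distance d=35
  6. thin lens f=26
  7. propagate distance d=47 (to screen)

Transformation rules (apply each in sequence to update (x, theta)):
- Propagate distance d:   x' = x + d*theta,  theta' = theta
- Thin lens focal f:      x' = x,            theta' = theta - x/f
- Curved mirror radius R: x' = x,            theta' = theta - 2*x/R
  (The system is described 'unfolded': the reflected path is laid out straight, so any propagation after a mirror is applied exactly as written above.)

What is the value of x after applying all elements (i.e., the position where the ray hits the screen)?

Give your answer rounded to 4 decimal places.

Initial: x=-7.0000 theta=0.4000
After 1 (propagate distance d=24): x=2.6000 theta=0.4000
After 2 (thin lens f=51): x=2.6000 theta=89/255 (≈0.3490)
After 3 (propagate distance d=6): x=399/85 (≈4.6941) theta=89/255 (≈0.3490)
After 4 (thin lens f=-27): x=399/85 (≈4.6941) theta=80/153 (≈0.5229)
After 5 (propagate distance d=35): x=17591/765 (≈22.9948) theta=80/153 (≈0.5229)
After 6 (thin lens f=26): x=17591/765 (≈22.9948) theta=-47/130 (≈-0.3615)
After 7 (propagate distance d=47 (to screen)): x=119389/19890 (≈6.0025) theta=-47/130 (≈-0.3615)
Rounded to 4 decimal places: x = 6.0025

Answer: 6.0025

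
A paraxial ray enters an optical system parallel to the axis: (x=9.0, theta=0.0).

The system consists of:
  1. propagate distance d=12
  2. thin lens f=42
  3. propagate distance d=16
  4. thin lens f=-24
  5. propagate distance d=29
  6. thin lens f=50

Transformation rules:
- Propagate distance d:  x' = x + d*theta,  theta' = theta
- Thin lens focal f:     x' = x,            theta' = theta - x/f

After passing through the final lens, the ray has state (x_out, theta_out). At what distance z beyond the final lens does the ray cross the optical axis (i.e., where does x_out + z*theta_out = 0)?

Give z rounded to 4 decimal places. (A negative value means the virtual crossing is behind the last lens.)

Answer: 58.5911

Derivation:
Initial: x=9.0000 theta=0.0000
After 1 (propagate distance d=12): x=9.0000 theta=0.0000
After 2 (thin lens f=42): x=9.0000 theta=-3/14 (≈-0.2143)
After 3 (propagate distance d=16): x=39/7 (≈5.5714) theta=-3/14 (≈-0.2143)
After 4 (thin lens f=-24): x=39/7 (≈5.5714) theta=1/56 (≈0.0179)
After 5 (propagate distance d=29): x=341/56 (≈6.0893) theta=1/56 (≈0.0179)
After 6 (thin lens f=50): x=341/56 (≈6.0893) theta=-291/2800 (≈-0.1039)
z_focus = -x_out/theta_out = -(341/56)/(-291/2800) = 17050/291 ≈ 58.5911
Rounded to 4 decimal places: z = 58.5911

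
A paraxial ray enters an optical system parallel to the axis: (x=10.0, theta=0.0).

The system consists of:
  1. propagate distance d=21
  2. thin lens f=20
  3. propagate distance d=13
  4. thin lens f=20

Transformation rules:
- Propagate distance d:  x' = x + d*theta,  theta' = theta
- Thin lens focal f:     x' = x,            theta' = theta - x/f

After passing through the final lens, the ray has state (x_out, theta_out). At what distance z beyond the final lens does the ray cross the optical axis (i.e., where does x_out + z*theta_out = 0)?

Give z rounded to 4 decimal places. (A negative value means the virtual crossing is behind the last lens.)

Initial: x=10.0000 theta=0.0000
After 1 (propagate distance d=21): x=10.0000 theta=0.0000
After 2 (thin lens f=20): x=10.0000 theta=-0.5000
After 3 (propagate distance d=13): x=3.5000 theta=-0.5000
After 4 (thin lens f=20): x=3.5000 theta=-0.6750
z_focus = -x_out/theta_out = -(3.5000)/(-0.6750) = 140/27 ≈ 5.1852
Rounded to 4 decimal places: z = 5.1852

Answer: 5.1852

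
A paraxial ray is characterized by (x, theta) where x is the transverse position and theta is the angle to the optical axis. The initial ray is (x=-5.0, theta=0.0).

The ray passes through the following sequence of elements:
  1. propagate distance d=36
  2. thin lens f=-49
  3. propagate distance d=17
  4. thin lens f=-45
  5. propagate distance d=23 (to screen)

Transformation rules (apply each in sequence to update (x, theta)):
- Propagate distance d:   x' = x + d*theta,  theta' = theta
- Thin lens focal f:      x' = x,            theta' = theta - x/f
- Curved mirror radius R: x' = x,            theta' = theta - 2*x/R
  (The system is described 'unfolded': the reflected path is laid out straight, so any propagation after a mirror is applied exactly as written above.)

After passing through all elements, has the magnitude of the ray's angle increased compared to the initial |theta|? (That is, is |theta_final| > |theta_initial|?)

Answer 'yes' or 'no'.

Initial: x=-5.0000 theta=0.0000
After 1 (propagate distance d=36): x=-5.0000 theta=0.0000
After 2 (thin lens f=-49): x=-5.0000 theta=-5/49 (≈-0.1020)
After 3 (propagate distance d=17): x=-330/49 (≈-6.7347) theta=-5/49 (≈-0.1020)
After 4 (thin lens f=-45): x=-330/49 (≈-6.7347) theta=-37/147 (≈-0.2517)
After 5 (propagate distance d=23 (to screen)): x=-263/21 (≈-12.5238) theta=-37/147 (≈-0.2517)
|theta_initial|=0.0000 |theta_final|=37/147 (≈0.2517) -> increased

Answer: yes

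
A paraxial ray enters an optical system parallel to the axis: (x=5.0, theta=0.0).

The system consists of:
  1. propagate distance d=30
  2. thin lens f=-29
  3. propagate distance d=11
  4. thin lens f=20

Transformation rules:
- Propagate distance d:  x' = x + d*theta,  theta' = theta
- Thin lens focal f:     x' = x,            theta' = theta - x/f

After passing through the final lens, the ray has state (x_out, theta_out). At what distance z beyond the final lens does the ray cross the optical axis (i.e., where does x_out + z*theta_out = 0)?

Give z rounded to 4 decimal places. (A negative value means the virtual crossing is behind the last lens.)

Answer: 40.0000

Derivation:
Initial: x=5.0000 theta=0.0000
After 1 (propagate distance d=30): x=5.0000 theta=0.0000
After 2 (thin lens f=-29): x=5.0000 theta=5/29 (≈0.1724)
After 3 (propagate distance d=11): x=200/29 (≈6.8966) theta=5/29 (≈0.1724)
After 4 (thin lens f=20): x=200/29 (≈6.8966) theta=-5/29 (≈-0.1724)
z_focus = -x_out/theta_out = -(200/29)/(-5/29) = 40.0000
Rounded to 4 decimal places: z = 40.0000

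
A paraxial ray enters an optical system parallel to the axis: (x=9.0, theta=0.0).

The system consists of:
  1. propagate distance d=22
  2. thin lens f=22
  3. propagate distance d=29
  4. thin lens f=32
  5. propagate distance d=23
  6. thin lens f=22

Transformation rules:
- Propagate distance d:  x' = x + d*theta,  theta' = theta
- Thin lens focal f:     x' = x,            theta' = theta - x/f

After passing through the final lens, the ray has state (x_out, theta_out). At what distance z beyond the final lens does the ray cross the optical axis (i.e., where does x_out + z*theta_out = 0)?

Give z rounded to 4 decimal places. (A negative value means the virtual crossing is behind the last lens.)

Answer: 70.5944

Derivation:
Initial: x=9.0000 theta=0.0000
After 1 (propagate distance d=22): x=9.0000 theta=0.0000
After 2 (thin lens f=22): x=9.0000 theta=-9/22 (≈-0.4091)
After 3 (propagate distance d=29): x=-63/22 (≈-2.8636) theta=-9/22 (≈-0.4091)
After 4 (thin lens f=32): x=-63/22 (≈-2.8636) theta=-225/704 (≈-0.3196)
After 5 (propagate distance d=23): x=-7191/704 (≈-10.2145) theta=-225/704 (≈-0.3196)
After 6 (thin lens f=22): x=-7191/704 (≈-10.2145) theta=2241/15488 (≈0.1447)
z_focus = -x_out/theta_out = -(-7191/704)/(2241/15488) = 17578/249 ≈ 70.5944
Rounded to 4 decimal places: z = 70.5944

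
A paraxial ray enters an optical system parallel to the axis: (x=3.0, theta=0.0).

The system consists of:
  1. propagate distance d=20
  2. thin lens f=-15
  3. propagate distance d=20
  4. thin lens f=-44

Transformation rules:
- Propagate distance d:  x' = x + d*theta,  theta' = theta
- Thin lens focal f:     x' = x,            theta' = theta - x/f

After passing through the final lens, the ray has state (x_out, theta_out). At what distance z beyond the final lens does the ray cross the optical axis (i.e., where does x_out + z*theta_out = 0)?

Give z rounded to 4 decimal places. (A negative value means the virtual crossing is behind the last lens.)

Initial: x=3.0000 theta=0.0000
After 1 (propagate distance d=20): x=3.0000 theta=0.0000
After 2 (thin lens f=-15): x=3.0000 theta=0.2000
After 3 (propagate distance d=20): x=7.0000 theta=0.2000
After 4 (thin lens f=-44): x=7.0000 theta=79/220 (≈0.3591)
z_focus = -x_out/theta_out = -(7.0000)/(79/220) = -1540/79 ≈ -19.4937
Rounded to 4 decimal places: z = -19.4937

Answer: -19.4937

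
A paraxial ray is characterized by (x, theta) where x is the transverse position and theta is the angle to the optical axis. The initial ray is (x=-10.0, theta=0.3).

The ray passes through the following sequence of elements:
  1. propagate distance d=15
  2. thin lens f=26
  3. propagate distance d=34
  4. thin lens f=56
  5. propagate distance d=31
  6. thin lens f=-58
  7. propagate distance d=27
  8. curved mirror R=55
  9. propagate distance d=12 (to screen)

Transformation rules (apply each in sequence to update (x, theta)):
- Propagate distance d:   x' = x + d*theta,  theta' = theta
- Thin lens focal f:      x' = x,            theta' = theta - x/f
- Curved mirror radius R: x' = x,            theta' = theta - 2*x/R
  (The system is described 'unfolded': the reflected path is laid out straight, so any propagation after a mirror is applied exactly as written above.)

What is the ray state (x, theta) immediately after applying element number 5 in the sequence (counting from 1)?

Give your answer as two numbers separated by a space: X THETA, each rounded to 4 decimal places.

Initial: x=-10.0000 theta=0.3000
After 1 (propagate distance d=15): x=-5.5000 theta=0.3000
After 2 (thin lens f=26): x=-5.5000 theta=133/260 (≈0.5115)
After 3 (propagate distance d=34): x=773/65 (≈11.8923) theta=133/260 (≈0.5115)
After 4 (thin lens f=56): x=773/65 (≈11.8923) theta=1089/3640 (≈0.2992)
After 5 (propagate distance d=31): x=77047/3640 (≈21.1668) theta=1089/3640 (≈0.2992)
Rounded to 4 decimal places: x = 21.1668, theta = 0.2992

Answer: 21.1668 0.2992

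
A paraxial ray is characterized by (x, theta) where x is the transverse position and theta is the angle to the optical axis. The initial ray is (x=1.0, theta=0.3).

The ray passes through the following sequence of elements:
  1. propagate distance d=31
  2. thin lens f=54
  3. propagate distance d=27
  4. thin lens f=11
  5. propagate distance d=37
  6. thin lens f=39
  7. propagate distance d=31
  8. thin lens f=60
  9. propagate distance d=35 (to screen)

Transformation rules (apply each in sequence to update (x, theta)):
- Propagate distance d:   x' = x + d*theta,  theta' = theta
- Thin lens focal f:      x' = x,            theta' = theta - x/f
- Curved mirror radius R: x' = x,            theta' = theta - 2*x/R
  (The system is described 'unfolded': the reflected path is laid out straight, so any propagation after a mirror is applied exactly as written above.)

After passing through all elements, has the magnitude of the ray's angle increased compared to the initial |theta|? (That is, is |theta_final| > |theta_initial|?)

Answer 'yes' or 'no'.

Answer: no

Derivation:
Initial: x=1.0000 theta=0.3000
After 1 (propagate distance d=31): x=10.3000 theta=0.3000
After 2 (thin lens f=54): x=10.3000 theta=59/540 (≈0.1093)
After 3 (propagate distance d=27): x=13.2500 theta=59/540 (≈0.1093)
After 4 (thin lens f=11): x=13.2500 theta=-3253/2970 (≈-1.0953)
After 5 (propagate distance d=37): x=-162017/5940 (≈-27.2756) theta=-3253/2970 (≈-1.0953)
After 6 (thin lens f=39): x=-162017/5940 (≈-27.2756) theta=-91717/231660 (≈-0.3959)
After 7 (propagate distance d=31): x=-916189/23166 (≈-39.5489) theta=-91717/231660 (≈-0.3959)
After 8 (thin lens f=60): x=-916189/23166 (≈-39.5489) theta=365887/1389960 (≈0.2632)
After 9 (propagate distance d=35 (to screen)): x=-8433059/277992 (≈-30.3356) theta=365887/1389960 (≈0.2632)
|theta_initial|=0.3000 |theta_final|=365887/1389960 (≈0.2632) -> not increased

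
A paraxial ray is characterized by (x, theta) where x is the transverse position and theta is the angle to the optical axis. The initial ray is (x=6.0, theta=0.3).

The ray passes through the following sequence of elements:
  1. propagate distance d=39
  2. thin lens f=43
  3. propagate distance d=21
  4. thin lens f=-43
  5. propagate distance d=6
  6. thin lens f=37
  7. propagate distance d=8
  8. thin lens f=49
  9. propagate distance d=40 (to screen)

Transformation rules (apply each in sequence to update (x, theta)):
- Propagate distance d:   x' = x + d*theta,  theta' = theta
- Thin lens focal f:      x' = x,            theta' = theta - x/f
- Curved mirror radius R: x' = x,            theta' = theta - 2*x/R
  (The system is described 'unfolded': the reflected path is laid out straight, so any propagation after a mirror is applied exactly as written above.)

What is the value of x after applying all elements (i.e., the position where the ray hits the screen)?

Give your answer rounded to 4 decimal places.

Initial: x=6.0000 theta=0.3000
After 1 (propagate distance d=39): x=17.7000 theta=0.3000
After 2 (thin lens f=43): x=17.7000 theta=-24/215 (≈-0.1116)
After 3 (propagate distance d=21): x=6603/430 (≈15.3558) theta=-24/215 (≈-0.1116)
After 4 (thin lens f=-43): x=6603/430 (≈15.3558) theta=4539/18490 (≈0.2455)
After 5 (propagate distance d=6): x=311163/18490 (≈16.8287) theta=4539/18490 (≈0.2455)
After 6 (thin lens f=37): x=311163/18490 (≈16.8287) theta=-14322/68413 (≈-0.2093)
After 7 (propagate distance d=8): x=10367271/684130 (≈15.1539) theta=-14322/68413 (≈-0.2093)
After 8 (thin lens f=49): x=10367271/684130 (≈15.1539) theta=-17385051/33522370 (≈-0.5186)
After 9 (propagate distance d=40 (to screen)): x=-187405761/33522370 (≈-5.5905) theta=-17385051/33522370 (≈-0.5186)
Rounded to 4 decimal places: x = -5.5905

Answer: -5.5905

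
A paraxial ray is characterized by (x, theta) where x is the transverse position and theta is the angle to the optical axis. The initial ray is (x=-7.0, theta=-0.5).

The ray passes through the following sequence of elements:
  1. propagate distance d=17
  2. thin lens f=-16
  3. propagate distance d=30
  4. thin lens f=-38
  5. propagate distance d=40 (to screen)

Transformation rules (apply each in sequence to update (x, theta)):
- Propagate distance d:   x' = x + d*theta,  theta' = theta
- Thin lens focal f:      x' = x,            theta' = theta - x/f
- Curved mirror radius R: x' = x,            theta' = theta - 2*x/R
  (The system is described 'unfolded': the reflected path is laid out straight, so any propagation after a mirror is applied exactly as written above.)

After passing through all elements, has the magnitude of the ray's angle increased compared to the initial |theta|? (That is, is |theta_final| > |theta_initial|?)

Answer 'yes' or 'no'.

Initial: x=-7.0000 theta=-0.5000
After 1 (propagate distance d=17): x=-15.5000 theta=-0.5000
After 2 (thin lens f=-16): x=-15.5000 theta=-47/32 (≈-1.4688)
After 3 (propagate distance d=30): x=-59.5625 theta=-47/32 (≈-1.4688)
After 4 (thin lens f=-38): x=-59.5625 theta=-923/304 (≈-3.0362)
After 5 (propagate distance d=40 (to screen)): x=-55027/304 (≈-181.0099) theta=-923/304 (≈-3.0362)
|theta_initial|=0.5000 |theta_final|=923/304 (≈3.0362) -> increased

Answer: yes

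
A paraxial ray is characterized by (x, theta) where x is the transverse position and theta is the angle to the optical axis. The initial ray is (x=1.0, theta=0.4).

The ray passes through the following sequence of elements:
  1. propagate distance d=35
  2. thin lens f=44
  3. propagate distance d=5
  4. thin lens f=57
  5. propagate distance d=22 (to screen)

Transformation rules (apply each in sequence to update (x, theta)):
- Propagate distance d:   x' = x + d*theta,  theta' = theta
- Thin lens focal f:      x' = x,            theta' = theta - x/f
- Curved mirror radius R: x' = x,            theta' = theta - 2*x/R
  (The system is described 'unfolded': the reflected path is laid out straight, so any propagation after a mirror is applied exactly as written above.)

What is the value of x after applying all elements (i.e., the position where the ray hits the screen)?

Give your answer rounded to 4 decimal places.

Answer: 10.6919

Derivation:
Initial: x=1.0000 theta=0.4000
After 1 (propagate distance d=35): x=15.0000 theta=0.4000
After 2 (thin lens f=44): x=15.0000 theta=13/220 (≈0.0591)
After 3 (propagate distance d=5): x=673/44 (≈15.2955) theta=13/220 (≈0.0591)
After 4 (thin lens f=57): x=673/44 (≈15.2955) theta=-656/3135 (≈-0.2093)
After 5 (propagate distance d=22 (to screen)): x=134077/12540 (≈10.6919) theta=-656/3135 (≈-0.2093)
Rounded to 4 decimal places: x = 10.6919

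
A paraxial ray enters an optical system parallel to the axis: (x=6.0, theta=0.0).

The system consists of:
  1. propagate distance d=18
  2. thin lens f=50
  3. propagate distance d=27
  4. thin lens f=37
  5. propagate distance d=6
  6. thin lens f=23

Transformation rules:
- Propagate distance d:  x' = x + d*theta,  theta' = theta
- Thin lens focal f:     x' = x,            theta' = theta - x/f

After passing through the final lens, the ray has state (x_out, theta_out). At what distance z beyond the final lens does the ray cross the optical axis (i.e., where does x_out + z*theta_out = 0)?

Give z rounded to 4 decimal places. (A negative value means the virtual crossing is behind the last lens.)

Initial: x=6.0000 theta=0.0000
After 1 (propagate distance d=18): x=6.0000 theta=0.0000
After 2 (thin lens f=50): x=6.0000 theta=-0.1200
After 3 (propagate distance d=27): x=2.7600 theta=-0.1200
After 4 (thin lens f=37): x=2.7600 theta=-36/185 (≈-0.1946)
After 5 (propagate distance d=6): x=1473/925 (≈1.5924) theta=-36/185 (≈-0.1946)
After 6 (thin lens f=23): x=1473/925 (≈1.5924) theta=-5613/21275 (≈-0.2638)
z_focus = -x_out/theta_out = -(1473/925)/(-5613/21275) = 11293/1871 ≈ 6.0358
Rounded to 4 decimal places: z = 6.0358

Answer: 6.0358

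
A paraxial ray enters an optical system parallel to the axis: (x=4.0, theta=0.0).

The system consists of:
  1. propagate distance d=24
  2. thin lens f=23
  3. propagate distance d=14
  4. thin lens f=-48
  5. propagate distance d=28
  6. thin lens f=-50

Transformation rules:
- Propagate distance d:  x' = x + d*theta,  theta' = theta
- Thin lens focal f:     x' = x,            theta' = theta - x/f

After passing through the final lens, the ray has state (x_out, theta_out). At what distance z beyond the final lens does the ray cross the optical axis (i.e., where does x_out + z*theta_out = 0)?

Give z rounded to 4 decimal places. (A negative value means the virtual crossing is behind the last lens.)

Initial: x=4.0000 theta=0.0000
After 1 (propagate distance d=24): x=4.0000 theta=0.0000
After 2 (thin lens f=23): x=4.0000 theta=-4/23 (≈-0.1739)
After 3 (propagate distance d=14): x=36/23 (≈1.5652) theta=-4/23 (≈-0.1739)
After 4 (thin lens f=-48): x=36/23 (≈1.5652) theta=-13/92 (≈-0.1413)
After 5 (propagate distance d=28): x=-55/23 (≈-2.3913) theta=-13/92 (≈-0.1413)
After 6 (thin lens f=-50): x=-55/23 (≈-2.3913) theta=-87/460 (≈-0.1891)
z_focus = -x_out/theta_out = -(-55/23)/(-87/460) = -1100/87 ≈ -12.6437
Rounded to 4 decimal places: z = -12.6437

Answer: -12.6437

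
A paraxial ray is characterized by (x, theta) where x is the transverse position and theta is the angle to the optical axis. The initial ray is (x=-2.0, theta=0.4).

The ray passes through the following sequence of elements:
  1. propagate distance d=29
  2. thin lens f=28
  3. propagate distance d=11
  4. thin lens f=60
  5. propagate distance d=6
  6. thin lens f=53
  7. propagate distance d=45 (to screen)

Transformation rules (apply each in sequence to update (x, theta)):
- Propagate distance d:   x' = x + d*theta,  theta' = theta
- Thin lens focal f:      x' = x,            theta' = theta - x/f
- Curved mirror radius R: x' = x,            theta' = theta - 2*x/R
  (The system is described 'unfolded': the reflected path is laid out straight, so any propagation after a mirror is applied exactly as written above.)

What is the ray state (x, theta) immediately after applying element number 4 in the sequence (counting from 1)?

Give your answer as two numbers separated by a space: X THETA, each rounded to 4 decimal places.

Initial: x=-2.0000 theta=0.4000
After 1 (propagate distance d=29): x=9.6000 theta=0.4000
After 2 (thin lens f=28): x=9.6000 theta=2/35 (≈0.0571)
After 3 (propagate distance d=11): x=358/35 (≈10.2286) theta=2/35 (≈0.0571)
After 4 (thin lens f=60): x=358/35 (≈10.2286) theta=-17/150 (≈-0.1133)
Rounded to 4 decimal places: x = 10.2286, theta = -0.1133

Answer: 10.2286 -0.1133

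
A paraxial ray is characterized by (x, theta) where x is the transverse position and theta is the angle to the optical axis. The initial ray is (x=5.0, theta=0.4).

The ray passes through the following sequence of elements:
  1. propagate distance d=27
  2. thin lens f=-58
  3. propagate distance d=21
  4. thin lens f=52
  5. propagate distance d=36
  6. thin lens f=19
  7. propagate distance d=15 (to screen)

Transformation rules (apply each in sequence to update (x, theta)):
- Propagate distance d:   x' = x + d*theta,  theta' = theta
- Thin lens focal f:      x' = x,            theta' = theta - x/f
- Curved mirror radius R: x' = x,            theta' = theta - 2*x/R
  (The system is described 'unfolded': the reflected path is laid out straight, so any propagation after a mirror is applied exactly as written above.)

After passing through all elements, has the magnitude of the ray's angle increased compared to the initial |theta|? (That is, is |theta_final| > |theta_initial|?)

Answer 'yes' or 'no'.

Initial: x=5.0000 theta=0.4000
After 1 (propagate distance d=27): x=15.8000 theta=0.4000
After 2 (thin lens f=-58): x=15.8000 theta=39/58 (≈0.6724)
After 3 (propagate distance d=21): x=8677/290 (≈29.9207) theta=39/58 (≈0.6724)
After 4 (thin lens f=52): x=8677/290 (≈29.9207) theta=1463/15080 (≈0.0970)
After 5 (propagate distance d=36): x=62984/1885 (≈33.4133) theta=1463/15080 (≈0.0970)
After 6 (thin lens f=19): x=62984/1885 (≈33.4133) theta=-95215/57304 (≈-1.6616)
After 7 (propagate distance d=15 (to screen)): x=187111/22040 (≈8.4896) theta=-95215/57304 (≈-1.6616)
|theta_initial|=0.4000 |theta_final|=95215/57304 (≈1.6616) -> increased

Answer: yes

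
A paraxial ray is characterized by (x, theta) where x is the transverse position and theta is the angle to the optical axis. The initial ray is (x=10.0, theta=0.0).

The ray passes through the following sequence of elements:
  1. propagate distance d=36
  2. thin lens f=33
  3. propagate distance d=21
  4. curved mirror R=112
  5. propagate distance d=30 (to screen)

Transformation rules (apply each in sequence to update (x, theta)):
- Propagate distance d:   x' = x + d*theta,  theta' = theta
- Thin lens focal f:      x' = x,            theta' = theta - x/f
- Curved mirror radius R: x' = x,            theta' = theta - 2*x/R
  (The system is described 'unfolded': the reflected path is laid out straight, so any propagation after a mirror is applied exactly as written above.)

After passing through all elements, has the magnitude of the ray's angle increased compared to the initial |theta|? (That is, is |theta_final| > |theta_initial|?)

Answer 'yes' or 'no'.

Initial: x=10.0000 theta=0.0000
After 1 (propagate distance d=36): x=10.0000 theta=0.0000
After 2 (thin lens f=33): x=10.0000 theta=-10/33 (≈-0.3030)
After 3 (propagate distance d=21): x=40/11 (≈3.6364) theta=-10/33 (≈-0.3030)
After 4 (curved mirror R=112): x=40/11 (≈3.6364) theta=-85/231 (≈-0.3680)
After 5 (propagate distance d=30 (to screen)): x=-570/77 (≈-7.4026) theta=-85/231 (≈-0.3680)
|theta_initial|=0.0000 |theta_final|=85/231 (≈0.3680) -> increased

Answer: yes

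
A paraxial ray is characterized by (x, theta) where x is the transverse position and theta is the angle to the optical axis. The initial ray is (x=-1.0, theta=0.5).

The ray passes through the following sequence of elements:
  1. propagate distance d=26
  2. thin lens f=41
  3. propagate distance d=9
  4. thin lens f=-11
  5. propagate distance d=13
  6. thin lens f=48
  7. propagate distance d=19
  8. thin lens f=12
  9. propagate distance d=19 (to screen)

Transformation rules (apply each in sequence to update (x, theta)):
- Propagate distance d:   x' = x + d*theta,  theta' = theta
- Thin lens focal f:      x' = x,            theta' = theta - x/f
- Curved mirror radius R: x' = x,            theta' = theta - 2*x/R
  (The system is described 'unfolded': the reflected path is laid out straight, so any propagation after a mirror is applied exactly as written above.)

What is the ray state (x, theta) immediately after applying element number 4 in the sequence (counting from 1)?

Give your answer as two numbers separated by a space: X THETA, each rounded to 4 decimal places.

Initial: x=-1.0000 theta=0.5000
After 1 (propagate distance d=26): x=12.0000 theta=0.5000
After 2 (thin lens f=41): x=12.0000 theta=17/82 (≈0.2073)
After 3 (propagate distance d=9): x=1137/82 (≈13.8659) theta=17/82 (≈0.2073)
After 4 (thin lens f=-11): x=1137/82 (≈13.8659) theta=662/451 (≈1.4678)
Rounded to 4 decimal places: x = 13.8659, theta = 1.4678

Answer: 13.8659 1.4678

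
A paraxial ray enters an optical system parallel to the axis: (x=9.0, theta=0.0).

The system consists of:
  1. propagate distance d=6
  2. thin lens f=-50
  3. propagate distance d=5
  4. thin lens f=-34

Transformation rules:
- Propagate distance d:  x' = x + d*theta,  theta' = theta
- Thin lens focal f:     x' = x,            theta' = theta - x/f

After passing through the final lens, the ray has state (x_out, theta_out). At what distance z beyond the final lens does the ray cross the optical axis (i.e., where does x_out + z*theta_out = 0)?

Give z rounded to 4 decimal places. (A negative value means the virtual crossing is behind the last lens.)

Initial: x=9.0000 theta=0.0000
After 1 (propagate distance d=6): x=9.0000 theta=0.0000
After 2 (thin lens f=-50): x=9.0000 theta=0.1800
After 3 (propagate distance d=5): x=9.9000 theta=0.1800
After 4 (thin lens f=-34): x=9.9000 theta=801/1700 (≈0.4712)
z_focus = -x_out/theta_out = -(9.9000)/(801/1700) = -1870/89 ≈ -21.0112
Rounded to 4 decimal places: z = -21.0112

Answer: -21.0112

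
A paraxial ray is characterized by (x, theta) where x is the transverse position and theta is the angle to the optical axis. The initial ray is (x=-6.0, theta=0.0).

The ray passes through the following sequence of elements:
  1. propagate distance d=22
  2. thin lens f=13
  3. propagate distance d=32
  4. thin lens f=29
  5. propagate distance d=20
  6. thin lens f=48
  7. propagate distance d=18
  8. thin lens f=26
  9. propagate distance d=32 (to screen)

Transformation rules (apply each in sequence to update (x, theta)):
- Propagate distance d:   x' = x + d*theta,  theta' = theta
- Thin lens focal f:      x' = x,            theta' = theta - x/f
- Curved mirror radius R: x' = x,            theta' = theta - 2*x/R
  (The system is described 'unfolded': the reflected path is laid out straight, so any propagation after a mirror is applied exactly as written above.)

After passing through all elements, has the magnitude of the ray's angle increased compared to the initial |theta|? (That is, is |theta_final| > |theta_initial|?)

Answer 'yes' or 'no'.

Initial: x=-6.0000 theta=0.0000
After 1 (propagate distance d=22): x=-6.0000 theta=0.0000
After 2 (thin lens f=13): x=-6.0000 theta=6/13 (≈0.4615)
After 3 (propagate distance d=32): x=114/13 (≈8.7692) theta=6/13 (≈0.4615)
After 4 (thin lens f=29): x=114/13 (≈8.7692) theta=60/377 (≈0.1592)
After 5 (propagate distance d=20): x=4506/377 (≈11.9523) theta=60/377 (≈0.1592)
After 6 (thin lens f=48): x=4506/377 (≈11.9523) theta=-271/3016 (≈-0.0899)
After 7 (propagate distance d=18): x=15585/1508 (≈10.3349) theta=-271/3016 (≈-0.0899)
After 8 (thin lens f=26): x=15585/1508 (≈10.3349) theta=-4777/9802 (≈-0.4873)
After 9 (propagate distance d=32 (to screen)): x=-103123/19604 (≈-5.2603) theta=-4777/9802 (≈-0.4873)
|theta_initial|=0.0000 |theta_final|=4777/9802 (≈0.4873) -> increased

Answer: yes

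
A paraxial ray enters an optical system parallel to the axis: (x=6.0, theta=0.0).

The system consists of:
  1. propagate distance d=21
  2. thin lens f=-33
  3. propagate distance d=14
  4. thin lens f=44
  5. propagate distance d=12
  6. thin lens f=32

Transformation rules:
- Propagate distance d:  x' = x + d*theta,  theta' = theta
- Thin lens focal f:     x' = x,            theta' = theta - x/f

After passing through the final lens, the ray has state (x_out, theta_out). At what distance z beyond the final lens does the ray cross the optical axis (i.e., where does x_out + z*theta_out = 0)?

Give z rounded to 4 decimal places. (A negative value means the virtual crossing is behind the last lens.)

Answer: 30.5564

Derivation:
Initial: x=6.0000 theta=0.0000
After 1 (propagate distance d=21): x=6.0000 theta=0.0000
After 2 (thin lens f=-33): x=6.0000 theta=2/11 (≈0.1818)
After 3 (propagate distance d=14): x=94/11 (≈8.5455) theta=2/11 (≈0.1818)
After 4 (thin lens f=44): x=94/11 (≈8.5455) theta=-3/242 (≈-0.0124)
After 5 (propagate distance d=12): x=1016/121 (≈8.3967) theta=-3/242 (≈-0.0124)
After 6 (thin lens f=32): x=1016/121 (≈8.3967) theta=-133/484 (≈-0.2748)
z_focus = -x_out/theta_out = -(1016/121)/(-133/484) = 4064/133 ≈ 30.5564
Rounded to 4 decimal places: z = 30.5564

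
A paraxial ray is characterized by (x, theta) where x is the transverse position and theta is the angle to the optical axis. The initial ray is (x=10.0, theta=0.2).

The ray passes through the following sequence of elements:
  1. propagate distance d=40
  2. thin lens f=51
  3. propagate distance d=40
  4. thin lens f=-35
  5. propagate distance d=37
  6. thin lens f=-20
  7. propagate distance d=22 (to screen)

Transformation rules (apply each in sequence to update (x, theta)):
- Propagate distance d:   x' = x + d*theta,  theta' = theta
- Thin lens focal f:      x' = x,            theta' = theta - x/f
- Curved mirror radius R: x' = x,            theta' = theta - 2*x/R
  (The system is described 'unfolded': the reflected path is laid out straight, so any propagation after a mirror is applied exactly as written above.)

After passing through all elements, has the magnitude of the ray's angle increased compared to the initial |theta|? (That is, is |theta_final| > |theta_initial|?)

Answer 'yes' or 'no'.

Answer: yes

Derivation:
Initial: x=10.0000 theta=0.2000
After 1 (propagate distance d=40): x=18.0000 theta=0.2000
After 2 (thin lens f=51): x=18.0000 theta=-13/85 (≈-0.1529)
After 3 (propagate distance d=40): x=202/17 (≈11.8824) theta=-13/85 (≈-0.1529)
After 4 (thin lens f=-35): x=202/17 (≈11.8824) theta=111/595 (≈0.1866)
After 5 (propagate distance d=37): x=11177/595 (≈18.7849) theta=111/595 (≈0.1866)
After 6 (thin lens f=-20): x=11177/595 (≈18.7849) theta=13397/11900 (≈1.1258)
After 7 (propagate distance d=22 (to screen)): x=259137/5950 (≈43.5524) theta=13397/11900 (≈1.1258)
|theta_initial|=0.2000 |theta_final|=13397/11900 (≈1.1258) -> increased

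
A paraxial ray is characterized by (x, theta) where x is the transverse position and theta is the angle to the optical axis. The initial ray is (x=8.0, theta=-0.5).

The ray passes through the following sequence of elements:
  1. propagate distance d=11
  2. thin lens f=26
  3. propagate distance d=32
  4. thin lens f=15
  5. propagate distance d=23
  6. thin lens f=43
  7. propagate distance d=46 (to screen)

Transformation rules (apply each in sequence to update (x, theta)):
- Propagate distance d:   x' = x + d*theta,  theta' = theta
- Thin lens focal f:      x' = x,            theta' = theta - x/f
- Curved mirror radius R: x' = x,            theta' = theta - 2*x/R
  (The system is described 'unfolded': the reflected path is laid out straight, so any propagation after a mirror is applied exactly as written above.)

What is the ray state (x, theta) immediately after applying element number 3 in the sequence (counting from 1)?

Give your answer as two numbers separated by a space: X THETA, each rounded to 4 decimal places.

Initial: x=8.0000 theta=-0.5000
After 1 (propagate distance d=11): x=2.5000 theta=-0.5000
After 2 (thin lens f=26): x=2.5000 theta=-31/52 (≈-0.5962)
After 3 (propagate distance d=32): x=-431/26 (≈-16.5769) theta=-31/52 (≈-0.5962)
Rounded to 4 decimal places: x = -16.5769, theta = -0.5962

Answer: -16.5769 -0.5962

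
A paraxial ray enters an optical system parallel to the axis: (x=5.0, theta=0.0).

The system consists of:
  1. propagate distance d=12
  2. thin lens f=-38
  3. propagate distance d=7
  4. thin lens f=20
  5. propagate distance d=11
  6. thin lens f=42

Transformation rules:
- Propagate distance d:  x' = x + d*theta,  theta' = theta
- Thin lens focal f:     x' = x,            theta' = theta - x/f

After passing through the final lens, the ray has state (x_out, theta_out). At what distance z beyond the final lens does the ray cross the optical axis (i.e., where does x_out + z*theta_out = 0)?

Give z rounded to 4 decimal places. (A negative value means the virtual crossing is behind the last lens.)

Initial: x=5.0000 theta=0.0000
After 1 (propagate distance d=12): x=5.0000 theta=0.0000
After 2 (thin lens f=-38): x=5.0000 theta=5/38 (≈0.1316)
After 3 (propagate distance d=7): x=225/38 (≈5.9211) theta=5/38 (≈0.1316)
After 4 (thin lens f=20): x=225/38 (≈5.9211) theta=-25/152 (≈-0.1645)
After 5 (propagate distance d=11): x=625/152 (≈4.1118) theta=-25/152 (≈-0.1645)
After 6 (thin lens f=42): x=625/152 (≈4.1118) theta=-1675/6384 (≈-0.2624)
z_focus = -x_out/theta_out = -(625/152)/(-1675/6384) = 1050/67 ≈ 15.6716
Rounded to 4 decimal places: z = 15.6716

Answer: 15.6716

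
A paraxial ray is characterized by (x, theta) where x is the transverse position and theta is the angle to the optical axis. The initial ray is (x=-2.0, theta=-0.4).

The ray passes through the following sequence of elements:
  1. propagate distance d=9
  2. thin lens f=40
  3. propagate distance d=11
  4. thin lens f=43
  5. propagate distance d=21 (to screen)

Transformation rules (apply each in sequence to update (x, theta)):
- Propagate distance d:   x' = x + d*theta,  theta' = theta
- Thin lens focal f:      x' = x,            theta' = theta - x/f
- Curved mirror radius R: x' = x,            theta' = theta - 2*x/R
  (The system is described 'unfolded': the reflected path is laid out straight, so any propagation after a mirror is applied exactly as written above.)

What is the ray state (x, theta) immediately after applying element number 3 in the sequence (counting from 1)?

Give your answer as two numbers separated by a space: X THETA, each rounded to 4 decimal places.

Answer: -8.4600 -0.2600

Derivation:
Initial: x=-2.0000 theta=-0.4000
After 1 (propagate distance d=9): x=-5.6000 theta=-0.4000
After 2 (thin lens f=40): x=-5.6000 theta=-0.2600
After 3 (propagate distance d=11): x=-8.4600 theta=-0.2600
Rounded to 4 decimal places: x = -8.4600, theta = -0.2600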